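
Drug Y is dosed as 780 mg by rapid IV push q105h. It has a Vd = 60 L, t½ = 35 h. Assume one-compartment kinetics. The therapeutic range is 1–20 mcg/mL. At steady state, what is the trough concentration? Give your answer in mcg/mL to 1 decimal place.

1.9 mcg/mL

The dosing interval is 3 half-lives, so f = 2^(−3) = 0.125.
At steady state, R = 1/(1 − 0.125) = 8/7.
Single-dose peak C₀ = D/Vd = 780/60 = 13 mcg/mL.
Steady-state peak Cmax,ss = C₀·R = 13 × 8/7 ≈ 14.857 mcg/mL.
Steady-state trough Cmin,ss = Cmax,ss·f ≈ 14.857 × 0.125 ≈ 1.857 mcg/mL.
Trough 1.9 mcg/mL vs MEC 1 mcg/mL: adequate.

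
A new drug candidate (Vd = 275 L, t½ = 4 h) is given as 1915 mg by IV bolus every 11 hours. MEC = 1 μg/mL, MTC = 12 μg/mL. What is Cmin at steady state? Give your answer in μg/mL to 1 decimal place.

1.2 μg/mL

k = ln2/t½ = ln2/4 ≈ 0.173287 h⁻¹; fraction remaining f = e^(−kτ) = e^(−0.173287×11) ≈ 0.1487.
Each bolus raises the concentration by D/Vd = 1915/275 ≈ 6.964 μg/mL.
Steady-state trough Cmin,ss = C₀·f/(1−f) ≈ 6.964 × 0.1487/0.8513 ≈ 1.216 μg/mL.
Trough 1.2 μg/mL vs MEC 1 μg/mL: adequate.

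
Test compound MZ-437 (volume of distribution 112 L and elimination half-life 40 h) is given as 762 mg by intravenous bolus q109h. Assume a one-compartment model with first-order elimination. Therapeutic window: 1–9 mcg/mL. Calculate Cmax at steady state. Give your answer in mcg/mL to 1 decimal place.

Over one 109-h interval, 109/40 ≈ 2.725 half-lives elapse, leaving f ≈ 0.1512 of each dose.
At steady state, accumulation factor R = 1/(1 − e^(−kτ)) ≈ 1.1781.
Each bolus raises the concentration by D/Vd = 762/112 ≈ 6.804 mcg/mL.
Steady-state peak Cmax,ss = C₀·R ≈ 6.804 × 1.1781 ≈ 8.016 mcg/mL.
Peak 8.0 mcg/mL vs MTC 9 mcg/mL: below toxic threshold.

8.0 mcg/mL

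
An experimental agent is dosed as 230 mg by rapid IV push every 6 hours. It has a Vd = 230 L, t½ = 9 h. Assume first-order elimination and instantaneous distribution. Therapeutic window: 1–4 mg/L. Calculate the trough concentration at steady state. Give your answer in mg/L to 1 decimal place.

1.7 mg/L

Over one 6-h interval, 6/9 ≈ 0.66667 half-lives elapse, leaving f ≈ 0.6300 of each dose.
At steady state, accumulation factor R = 1/(1 − e^(−kτ)) ≈ 2.7027.
Single-dose peak C₀ = D/Vd = 230/230 ≈ 1.000 mg/L.
Steady-state peak Cmax,ss = C₀·R ≈ 1.000 × 2.7027 ≈ 2.703 mg/L.
Steady-state trough Cmin,ss = Cmax,ss·f ≈ 2.703 × 0.6300 ≈ 1.703 mg/L.
Trough 1.7 mg/L vs MEC 1 mg/L: adequate.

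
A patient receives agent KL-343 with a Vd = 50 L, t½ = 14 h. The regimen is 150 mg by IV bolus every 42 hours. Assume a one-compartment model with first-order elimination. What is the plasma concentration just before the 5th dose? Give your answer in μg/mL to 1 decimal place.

f = (1/2)^(τ/t½) = (1/2)^(42/14) ≈ 0.1250.
C₀ = D/Vd = 150/50 ≈ 3.000 μg/mL.
Before the 5th dose, 4 doses have been given. Superposition: Cmin = C₀·(f + f² + … + f^4).
≈ 3.000 × (0.1250 + 0.0156 + 0.0020 + 0.0002) ≈ 3.000 × 0.1428 ≈ 0.428 μg/mL.

0.4 μg/mL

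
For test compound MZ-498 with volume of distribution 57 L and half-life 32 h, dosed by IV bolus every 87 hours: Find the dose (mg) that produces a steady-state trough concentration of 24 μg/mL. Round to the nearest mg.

7638 mg

τ/t½ = 87/32 ≈ 2.7188, so f = (1/2)^(87/32) ≈ 0.151906.
Cmin,ss = (D/Vd)·f/(1−f), so D = Cmin,ss·Vd·(1−f)/f.
D = 24 × 57 × (1−f)/f ≈ 24 × 57 × 5.58302 ≈ 7637.57 mg.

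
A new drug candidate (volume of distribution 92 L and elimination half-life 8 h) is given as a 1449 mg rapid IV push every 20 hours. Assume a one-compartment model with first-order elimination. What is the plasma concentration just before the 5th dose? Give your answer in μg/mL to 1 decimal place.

3.4 μg/mL

f = (1/2)^(τ/t½) = (1/2)^(20/8) ≈ 0.1768.
C₀ = D/Vd = 1449/92 ≈ 15.750 μg/mL.
Before the 5th dose, 4 doses have been given. Superposition: Cmin = C₀·(f + f² + … + f^4).
≈ 15.750 × (0.1768 + 0.0313 + 0.0055 + 0.0010) ≈ 15.750 × 0.2146 ≈ 3.380 μg/mL.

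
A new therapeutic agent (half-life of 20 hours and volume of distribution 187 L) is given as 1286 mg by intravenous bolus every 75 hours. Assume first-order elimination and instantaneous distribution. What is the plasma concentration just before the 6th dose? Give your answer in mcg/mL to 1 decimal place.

0.6 mcg/mL

f = (1/2)^(τ/t½) = (1/2)^(75/20) ≈ 0.0743.
C₀ = D/Vd = 1286/187 ≈ 6.877 mcg/mL.
Before the 6th dose, 5 doses have been given. Superposition: Cmin = C₀·(f + f² + … + f^5).
≈ 6.877 × (0.0743 + 0.0055 + 0.0004 + 0.0000 + 0.0000) ≈ 6.877 × 0.0802 ≈ 0.552 mcg/mL.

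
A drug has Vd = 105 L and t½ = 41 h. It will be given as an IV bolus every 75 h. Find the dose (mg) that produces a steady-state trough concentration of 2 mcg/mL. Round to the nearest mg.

536 mg

τ/t½ = 75/41 ≈ 1.8293, so f = (1/2)^(75/41) ≈ 0.281407.
Cmin,ss = (D/Vd)·f/(1−f), so D = Cmin,ss·Vd·(1−f)/f.
D = 2 × 105 × (1−f)/f ≈ 2 × 105 × 2.55357 ≈ 536.25 mg.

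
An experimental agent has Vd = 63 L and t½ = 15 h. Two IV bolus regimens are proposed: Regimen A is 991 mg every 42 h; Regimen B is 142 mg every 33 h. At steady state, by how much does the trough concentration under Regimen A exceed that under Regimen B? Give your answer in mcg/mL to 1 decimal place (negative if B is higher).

Regimen A: f = (1/2)^(42/15) ≈ 0.1436; Cmin,ss = (991/63)·f/(1−f) ≈ 2.638 mcg/mL.
Regimen B: f = (1/2)^(33/15) ≈ 0.2176; Cmin,ss = (142/63)·f/(1−f) ≈ 0.627 mcg/mL.
Difference ≈ 2.638 − 0.627 ≈ 2.011 mcg/mL.

2.0 mcg/mL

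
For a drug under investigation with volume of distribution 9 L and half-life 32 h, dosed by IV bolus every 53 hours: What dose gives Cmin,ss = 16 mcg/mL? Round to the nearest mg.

τ/t½ = 53/32 ≈ 1.6562, so f = (1/2)^(53/32) ≈ 0.317263.
Cmin,ss = (D/Vd)·f/(1−f), so D = Cmin,ss·Vd·(1−f)/f.
D = 16 × 9 × (1−f)/f ≈ 16 × 9 × 2.15196 ≈ 309.88 mg.

310 mg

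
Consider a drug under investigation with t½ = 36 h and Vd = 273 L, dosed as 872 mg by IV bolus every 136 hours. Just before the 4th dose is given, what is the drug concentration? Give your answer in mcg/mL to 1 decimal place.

0.3 mcg/mL

f = (1/2)^(τ/t½) = (1/2)^(136/36) ≈ 0.0729.
C₀ = D/Vd = 872/273 ≈ 3.194 mcg/mL.
Before the 4th dose, 3 doses have been given. Superposition: Cmin = C₀·(f + f² + … + f^3).
≈ 3.194 × (0.0729 + 0.0053 + 0.0004) ≈ 3.194 × 0.0786 ≈ 0.251 mcg/mL.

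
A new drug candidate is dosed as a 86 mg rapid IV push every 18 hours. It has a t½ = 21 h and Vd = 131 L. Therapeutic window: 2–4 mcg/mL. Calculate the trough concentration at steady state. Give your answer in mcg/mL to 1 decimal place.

0.8 mcg/mL

Over one 18-h interval, 18/21 ≈ 0.85714 half-lives elapse, leaving f ≈ 0.5520 of each dose.
At steady state, accumulation factor R = 1/(1 − e^(−kτ)) ≈ 2.2321.
Single-dose peak C₀ = D/Vd = 86/131 ≈ 0.656 mcg/mL.
Cmax,ss = C₀/(1 − f) ≈ 0.656/0.4480 ≈ 1.464 mcg/mL.
One interval later, Cmin,ss = Cmax,ss·e^(−kτ) ≈ 1.464 × 0.5520 ≈ 0.808 mcg/mL.
Trough 0.8 mcg/mL vs MEC 2 mcg/mL: subtherapeutic.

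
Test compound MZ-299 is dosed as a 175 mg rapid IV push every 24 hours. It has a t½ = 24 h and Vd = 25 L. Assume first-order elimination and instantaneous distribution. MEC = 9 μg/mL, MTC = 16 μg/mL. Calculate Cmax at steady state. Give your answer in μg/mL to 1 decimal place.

14.0 μg/mL

τ = 24 h = 1 half-life, so f = (1/2)^1 = 0.5.
At steady state, R = 1/(1 − 0.5) = 2/1.
Single-dose peak C₀ = D/Vd = 175/25 = 7 μg/mL.
Steady-state peak Cmax,ss = C₀·R = 7 × 2/1 ≈ 14.000 μg/mL.
Peak 14.0 μg/mL vs MTC 16 μg/mL: below toxic threshold.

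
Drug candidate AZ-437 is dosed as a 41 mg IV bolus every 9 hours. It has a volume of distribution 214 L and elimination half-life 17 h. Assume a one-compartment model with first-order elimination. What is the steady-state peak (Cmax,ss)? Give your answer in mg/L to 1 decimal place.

τ/t½ = 9/17 ≈ 0.52941, so fraction remaining f = (1/2)^(9/17) ≈ 0.6928.
Accumulation ratio R = 1/(1 − f) ≈ 1/0.3072 ≈ 3.2552.
Single-dose peak C₀ = D/Vd = 41/214 ≈ 0.192 mg/L.
Steady-state peak Cmax,ss = C₀·R ≈ 0.192 × 3.2552 ≈ 0.625 mg/L.

0.6 mg/L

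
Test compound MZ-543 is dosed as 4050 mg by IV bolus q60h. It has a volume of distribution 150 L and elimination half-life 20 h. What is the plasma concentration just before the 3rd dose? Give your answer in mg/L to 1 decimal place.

3.8 mg/L

f = (1/2)^(τ/t½) = (1/2)^(60/20) ≈ 0.1250.
C₀ = D/Vd = 4050/150 ≈ 27.000 mg/L.
Before the 3rd dose, 2 doses have been given. Superposition: Cmin = C₀·(f + f²).
≈ 27.000 × (0.1250 + 0.0156) ≈ 27.000 × 0.1406 ≈ 3.796 mg/L.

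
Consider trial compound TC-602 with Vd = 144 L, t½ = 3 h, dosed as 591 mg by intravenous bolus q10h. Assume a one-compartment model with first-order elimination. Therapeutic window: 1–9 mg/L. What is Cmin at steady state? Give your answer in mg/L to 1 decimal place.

0.5 mg/L

τ/t½ = 10/3 ≈ 3.3333, so fraction remaining f = (1/2)^(10/3) ≈ 0.0992.
Single-dose peak C₀ = D/Vd = 591/144 ≈ 4.104 mg/L.
Steady-state trough Cmin,ss = C₀·f/(1−f) ≈ 4.104 × 0.0992/0.9008 ≈ 0.452 mg/L.
Trough 0.5 mg/L vs MEC 1 mg/L: subtherapeutic.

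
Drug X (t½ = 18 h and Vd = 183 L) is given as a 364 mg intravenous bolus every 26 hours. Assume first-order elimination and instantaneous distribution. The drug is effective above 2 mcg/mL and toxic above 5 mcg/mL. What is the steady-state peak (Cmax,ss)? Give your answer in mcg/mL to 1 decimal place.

3.1 mcg/mL

τ/t½ = 26/18 ≈ 1.4444, so fraction remaining f = (1/2)^(26/18) ≈ 0.3674.
Accumulation ratio R = 1/(1 − f) ≈ 1/0.6326 ≈ 1.5808.
Single-dose peak C₀ = D/Vd = 364/183 ≈ 1.989 mcg/mL.
Steady-state peak Cmax,ss = C₀·R ≈ 1.989 × 1.5808 ≈ 3.144 mcg/mL.
Peak 3.1 mcg/mL vs MTC 5 mcg/mL: below toxic threshold.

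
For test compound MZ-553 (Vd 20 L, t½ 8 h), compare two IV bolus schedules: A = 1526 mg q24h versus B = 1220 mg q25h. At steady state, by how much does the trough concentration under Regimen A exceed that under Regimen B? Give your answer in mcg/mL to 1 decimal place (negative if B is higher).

3.0 mcg/mL

Regimen A: f = (1/2)^(24/8) ≈ 0.1250; Cmin,ss = (1526/20)·f/(1−f) ≈ 10.900 mcg/mL.
Regimen B: f = (1/2)^(25/8) ≈ 0.1146; Cmin,ss = (1220/20)·f/(1−f) ≈ 7.895 mcg/mL.
Difference ≈ 10.900 − 7.895 ≈ 3.005 mcg/mL.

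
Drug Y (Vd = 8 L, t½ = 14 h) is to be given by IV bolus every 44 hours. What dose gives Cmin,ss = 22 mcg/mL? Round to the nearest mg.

1379 mg

τ/t½ = 44/14 ≈ 3.1429, so f = (1/2)^(44/14) ≈ 0.113215.
Cmin,ss = (D/Vd)·f/(1−f), so D = Cmin,ss·Vd·(1−f)/f.
D = 22 × 8 × (1−f)/f ≈ 22 × 8 × 7.83275 ≈ 1378.56 mg.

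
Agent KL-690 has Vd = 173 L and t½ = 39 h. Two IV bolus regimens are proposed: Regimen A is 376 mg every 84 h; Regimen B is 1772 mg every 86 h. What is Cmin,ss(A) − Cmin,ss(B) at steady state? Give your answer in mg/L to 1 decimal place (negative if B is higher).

Regimen A: f = (1/2)^(84/39) ≈ 0.2247; Cmin,ss = (376/173)·f/(1−f) ≈ 0.630 mg/L.
Regimen B: f = (1/2)^(86/39) ≈ 0.2169; Cmin,ss = (1772/173)·f/(1−f) ≈ 2.837 mg/L.
Difference ≈ 0.630 − 2.837 ≈ -2.207 mg/L.

-2.2 mg/L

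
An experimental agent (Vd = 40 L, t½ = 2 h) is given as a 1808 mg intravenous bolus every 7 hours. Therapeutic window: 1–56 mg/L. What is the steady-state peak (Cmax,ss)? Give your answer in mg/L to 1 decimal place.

Over one 7-h interval, 7/2 ≈ 3.5 half-lives elapse, leaving f ≈ 0.0884 of each dose.
At steady state, accumulation factor R = 1/(1 − e^(−kτ)) ≈ 1.0970.
Single-dose peak C₀ = D/Vd = 1808/40 ≈ 45.200 mg/L.
Steady-state peak Cmax,ss = C₀·R ≈ 45.200 × 1.0970 ≈ 49.584 mg/L.
Peak 49.6 mg/L vs MTC 56 mg/L: below toxic threshold.

49.6 mg/L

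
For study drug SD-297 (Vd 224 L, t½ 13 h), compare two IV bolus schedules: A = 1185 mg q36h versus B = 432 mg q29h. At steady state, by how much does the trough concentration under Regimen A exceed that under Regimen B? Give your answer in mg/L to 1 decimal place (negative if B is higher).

0.4 mg/L

Regimen A: f = (1/2)^(36/13) ≈ 0.1467; Cmin,ss = (1185/224)·f/(1−f) ≈ 0.909 mg/L.
Regimen B: f = (1/2)^(29/13) ≈ 0.2130; Cmin,ss = (432/224)·f/(1−f) ≈ 0.522 mg/L.
Difference ≈ 0.909 − 0.522 ≈ 0.387 mg/L.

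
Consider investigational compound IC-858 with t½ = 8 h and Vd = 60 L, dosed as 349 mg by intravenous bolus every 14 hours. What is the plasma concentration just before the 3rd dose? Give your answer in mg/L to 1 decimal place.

f = (1/2)^(τ/t½) = (1/2)^(14/8) ≈ 0.2973.
C₀ = D/Vd = 349/60 ≈ 5.817 mg/L.
Before the 3rd dose, 2 doses have been given. Superposition: Cmin = C₀·(f + f²).
≈ 5.817 × (0.2973 + 0.0884) ≈ 5.817 × 0.3857 ≈ 2.244 mg/L.

2.2 mg/L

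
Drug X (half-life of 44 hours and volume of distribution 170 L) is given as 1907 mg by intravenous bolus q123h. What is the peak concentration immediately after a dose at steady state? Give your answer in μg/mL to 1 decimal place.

k = ln2/t½ = ln2/44 ≈ 0.015753 h⁻¹; fraction remaining f = e^(−kτ) = e^(−0.015753×123) ≈ 0.1440.
At steady state, accumulation factor R = 1/(1 − e^(−kτ)) ≈ 1.1682.
Single-dose peak C₀ = D/Vd = 1907/170 ≈ 11.218 μg/mL.
Cmax,ss = C₀/(1 − f) ≈ 11.218/0.8560 ≈ 13.105 μg/mL.

13.1 μg/mL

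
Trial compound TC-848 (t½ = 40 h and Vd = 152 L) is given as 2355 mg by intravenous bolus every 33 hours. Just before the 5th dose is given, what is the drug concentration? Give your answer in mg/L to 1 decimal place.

18.0 mg/L

f = (1/2)^(τ/t½) = (1/2)^(33/40) ≈ 0.5645.
C₀ = D/Vd = 2355/152 ≈ 15.493 mg/L.
Before the 5th dose, 4 doses have been given. Superposition: Cmin = C₀·(f + f² + … + f^4).
≈ 15.493 × (0.5645 + 0.3187 + 0.1799 + 0.1015) ≈ 15.493 × 1.1646 ≈ 18.043 mg/L.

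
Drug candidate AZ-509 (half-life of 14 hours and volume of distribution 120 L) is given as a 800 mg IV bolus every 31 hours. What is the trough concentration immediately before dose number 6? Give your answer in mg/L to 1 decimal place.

f = (1/2)^(τ/t½) = (1/2)^(31/14) ≈ 0.2155.
C₀ = D/Vd = 800/120 ≈ 6.667 mg/L.
Before the 6th dose, 5 doses have been given. Superposition: Cmin = C₀·(f + f² + … + f^5).
≈ 6.667 × (0.2155 + 0.0464 + 0.0100 + 0.0022 + 0.0005) ≈ 6.667 × 0.2746 ≈ 1.831 mg/L.

1.8 mg/L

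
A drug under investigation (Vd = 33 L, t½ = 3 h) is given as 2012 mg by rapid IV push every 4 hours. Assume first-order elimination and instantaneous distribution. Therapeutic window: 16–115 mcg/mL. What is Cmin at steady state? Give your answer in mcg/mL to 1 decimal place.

40.1 mcg/mL

τ/t½ = 4/3 ≈ 1.3333, so fraction remaining f = (1/2)^(4/3) ≈ 0.3969.
Each bolus raises the concentration by D/Vd = 2012/33 ≈ 60.970 mcg/mL.
Steady-state trough Cmin,ss = C₀·f/(1−f) ≈ 60.970 × 0.3969/0.6031 ≈ 40.124 mcg/mL.
Trough 40.1 mcg/mL vs MEC 16 mcg/mL: adequate.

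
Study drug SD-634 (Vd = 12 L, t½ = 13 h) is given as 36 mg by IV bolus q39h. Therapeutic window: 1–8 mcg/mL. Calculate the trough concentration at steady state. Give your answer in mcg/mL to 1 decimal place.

τ = 39 h = 3 half-lives, so f = (1/2)^3 = 0.125.
At steady state, R = 1/(1 − 0.125) = 8/7.
Single-dose peak C₀ = D/Vd = 36/12 = 3 mcg/mL.
Steady-state peak Cmax,ss = C₀·R = 3 × 8/7 ≈ 3.429 mcg/mL.
Steady-state trough Cmin,ss = Cmax,ss·f ≈ 3.429 × 0.125 ≈ 0.429 mcg/mL.
Trough 0.4 mcg/mL vs MEC 1 mcg/mL: subtherapeutic.

0.4 mcg/mL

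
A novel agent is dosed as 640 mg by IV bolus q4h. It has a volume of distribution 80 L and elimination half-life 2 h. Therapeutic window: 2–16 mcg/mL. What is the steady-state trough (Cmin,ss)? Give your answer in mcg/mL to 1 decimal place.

τ = 4 h = 2 half-lives, so f = (1/2)^2 = 0.25.
Accumulation ratio R = 1/(1 − f) = 1/0.75 = 4/3.
Single-dose peak C₀ = D/Vd = 640/80 = 8 mcg/mL.
Steady-state peak Cmax,ss = C₀·R = 8 × 4/3 ≈ 10.667 mcg/mL.
Steady-state trough Cmin,ss = Cmax,ss·f ≈ 10.667 × 0.25 ≈ 2.667 mcg/mL.
Trough 2.7 mcg/mL vs MEC 2 mcg/mL: adequate.

2.7 mcg/mL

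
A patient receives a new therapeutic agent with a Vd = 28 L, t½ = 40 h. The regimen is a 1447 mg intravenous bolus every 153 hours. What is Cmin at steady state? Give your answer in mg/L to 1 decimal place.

Over one 153-h interval, 153/40 ≈ 3.825 half-lives elapse, leaving f ≈ 0.0706 of each dose.
At steady state, accumulation factor R = 1/(1 − e^(−kτ)) ≈ 1.0760.
Single-dose peak C₀ = D/Vd = 1447/28 ≈ 51.679 mg/L.
Steady-state peak Cmax,ss = C₀·R ≈ 51.679 × 1.0760 ≈ 55.607 mg/L.
One interval later, Cmin,ss = Cmax,ss·e^(−kτ) ≈ 55.607 × 0.0706 ≈ 3.926 mg/L.

3.9 mg/L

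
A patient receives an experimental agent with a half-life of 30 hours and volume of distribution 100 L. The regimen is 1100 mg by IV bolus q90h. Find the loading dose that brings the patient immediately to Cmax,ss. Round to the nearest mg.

1257 mg

f = (1/2)^(90/30) ≈ 0.125000; accumulation ratio R = 1/(1−f) ≈ 1.14286.
Loading dose to hit Cmax,ss on first dose: D_load = D_maint·R ≈ 1100 × 1.14286 ≈ 1257.15 mg.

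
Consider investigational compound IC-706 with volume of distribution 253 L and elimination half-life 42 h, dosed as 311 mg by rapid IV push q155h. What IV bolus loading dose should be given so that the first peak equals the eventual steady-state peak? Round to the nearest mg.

337 mg

f = (1/2)^(155/42) ≈ 0.077456; accumulation ratio R = 1/(1−f) ≈ 1.08396.
Loading dose to hit Cmax,ss on first dose: D_load = D_maint·R ≈ 311 × 1.08396 ≈ 337.11 mg.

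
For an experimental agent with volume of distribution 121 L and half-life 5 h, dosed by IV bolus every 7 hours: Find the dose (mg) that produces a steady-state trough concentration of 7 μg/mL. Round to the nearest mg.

1388 mg

τ/t½ = 7/5 ≈ 1.4, so f = (1/2)^(7/5) ≈ 0.378929.
Cmin,ss = (D/Vd)·f/(1−f), so D = Cmin,ss·Vd·(1−f)/f.
D = 7 × 121 × (1−f)/f ≈ 7 × 121 × 1.63902 ≈ 1388.25 mg.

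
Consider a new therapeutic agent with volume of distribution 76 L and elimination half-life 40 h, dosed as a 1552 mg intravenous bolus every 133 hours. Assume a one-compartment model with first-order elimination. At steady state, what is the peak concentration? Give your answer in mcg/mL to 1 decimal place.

22.7 mcg/mL

Over one 133-h interval, 133/40 ≈ 3.325 half-lives elapse, leaving f ≈ 0.0998 of each dose.
At steady state, accumulation factor R = 1/(1 − e^(−kτ)) ≈ 1.1109.
Each bolus raises the concentration by D/Vd = 1552/76 ≈ 20.421 mcg/mL.
Cmax,ss = C₀/(1 − f) ≈ 20.421/0.9002 ≈ 22.685 mcg/mL.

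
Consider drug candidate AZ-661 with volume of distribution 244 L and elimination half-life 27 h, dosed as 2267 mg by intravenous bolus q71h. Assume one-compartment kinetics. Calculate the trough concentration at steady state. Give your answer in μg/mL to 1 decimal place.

τ/t½ = 71/27 ≈ 2.6296, so fraction remaining f = (1/2)^(71/27) ≈ 0.1616.
Accumulation ratio R = 1/(1 − f) ≈ 1/0.8384 ≈ 1.1927.
Each bolus raises the concentration by D/Vd = 2267/244 ≈ 9.291 μg/mL.
Steady-state peak Cmax,ss = C₀·R ≈ 9.291 × 1.1927 ≈ 11.081 μg/mL.
Steady-state trough Cmin,ss = Cmax,ss·f ≈ 11.081 × 0.1616 ≈ 1.791 μg/mL.

1.8 μg/mL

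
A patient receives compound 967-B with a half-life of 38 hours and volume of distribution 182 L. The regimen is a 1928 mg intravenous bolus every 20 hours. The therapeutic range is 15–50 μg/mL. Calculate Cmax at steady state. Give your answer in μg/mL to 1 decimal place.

τ/t½ = 20/38 ≈ 0.52632, so fraction remaining f = (1/2)^(20/38) ≈ 0.6943.
At steady state, accumulation factor R = 1/(1 − e^(−kτ)) ≈ 3.2712.
Each bolus raises the concentration by D/Vd = 1928/182 ≈ 10.593 μg/mL.
Cmax,ss = C₀/(1 − f) ≈ 10.593/0.3057 ≈ 34.652 μg/mL.
Peak 34.7 μg/mL vs MTC 50 μg/mL: below toxic threshold.

34.7 μg/mL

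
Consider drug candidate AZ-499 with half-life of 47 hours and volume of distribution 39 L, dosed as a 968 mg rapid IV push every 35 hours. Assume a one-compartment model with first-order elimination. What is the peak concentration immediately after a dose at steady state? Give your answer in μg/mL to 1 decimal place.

61.6 μg/mL

τ/t½ = 35/47 ≈ 0.74468, so fraction remaining f = (1/2)^(35/47) ≈ 0.5968.
At steady state, accumulation factor R = 1/(1 − e^(−kτ)) ≈ 2.4802.
Single-dose peak C₀ = D/Vd = 968/39 ≈ 24.821 μg/mL.
Steady-state peak Cmax,ss = C₀·R ≈ 24.821 × 2.4802 ≈ 61.561 μg/mL.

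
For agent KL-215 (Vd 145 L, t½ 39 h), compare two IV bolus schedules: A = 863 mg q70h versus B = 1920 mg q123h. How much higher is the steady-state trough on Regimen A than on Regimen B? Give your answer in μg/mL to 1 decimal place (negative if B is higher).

Regimen A: f = (1/2)^(70/39) ≈ 0.2882; Cmin,ss = (863/145)·f/(1−f) ≈ 2.410 μg/mL.
Regimen B: f = (1/2)^(123/39) ≈ 0.1124; Cmin,ss = (1920/145)·f/(1−f) ≈ 1.677 μg/mL.
Difference ≈ 2.410 − 1.677 ≈ 0.733 μg/mL.

0.7 μg/mL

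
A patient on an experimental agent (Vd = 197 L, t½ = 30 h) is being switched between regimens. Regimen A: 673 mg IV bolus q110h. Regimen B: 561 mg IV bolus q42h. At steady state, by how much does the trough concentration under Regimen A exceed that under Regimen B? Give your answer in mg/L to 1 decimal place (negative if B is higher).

Regimen A: f = (1/2)^(110/30) ≈ 0.0787; Cmin,ss = (673/197)·f/(1−f) ≈ 0.292 mg/L.
Regimen B: f = (1/2)^(42/30) ≈ 0.3789; Cmin,ss = (561/197)·f/(1−f) ≈ 1.737 mg/L.
Difference ≈ 0.292 − 1.737 ≈ -1.445 mg/L.

-1.4 mg/L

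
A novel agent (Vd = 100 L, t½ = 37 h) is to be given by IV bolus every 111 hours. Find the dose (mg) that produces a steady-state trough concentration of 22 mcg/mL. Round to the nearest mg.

15400 mg

τ/t½ = 111/37 ≈ 3, so f = (1/2)^(111/37) ≈ 0.125000.
Cmin,ss = (D/Vd)·f/(1−f), so D = Cmin,ss·Vd·(1−f)/f.
D = 22 × 100 × (1−f)/f ≈ 22 × 100 × 7.00000 ≈ 15400.00 mg.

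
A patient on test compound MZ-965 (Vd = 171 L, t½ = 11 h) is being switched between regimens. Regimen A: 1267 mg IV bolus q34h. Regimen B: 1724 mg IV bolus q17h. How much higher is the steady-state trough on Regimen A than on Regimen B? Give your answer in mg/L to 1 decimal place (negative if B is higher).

Regimen A: f = (1/2)^(34/11) ≈ 0.1174; Cmin,ss = (1267/171)·f/(1−f) ≈ 0.986 mg/L.
Regimen B: f = (1/2)^(17/11) ≈ 0.3426; Cmin,ss = (1724/171)·f/(1−f) ≈ 5.254 mg/L.
Difference ≈ 0.986 − 5.254 ≈ -4.268 mg/L.

-4.3 mg/L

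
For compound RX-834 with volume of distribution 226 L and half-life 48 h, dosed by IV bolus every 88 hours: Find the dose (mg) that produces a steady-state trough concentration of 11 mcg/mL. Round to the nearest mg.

τ/t½ = 88/48 ≈ 1.8333, so f = (1/2)^(88/48) ≈ 0.280616.
Cmin,ss = (D/Vd)·f/(1−f), so D = Cmin,ss·Vd·(1−f)/f.
D = 11 × 226 × (1−f)/f ≈ 11 × 226 × 2.56359 ≈ 6373.08 mg.

6373 mg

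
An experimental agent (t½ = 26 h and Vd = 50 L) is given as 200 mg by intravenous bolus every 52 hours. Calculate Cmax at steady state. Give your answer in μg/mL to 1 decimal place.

5.3 μg/mL

τ = 52 h = 2 half-lives, so f = (1/2)^2 = 0.25.
At steady state, R = 1/(1 − 0.25) = 4/3.
Single-dose peak C₀ = D/Vd = 200/50 = 4 μg/mL.
Steady-state peak Cmax,ss = C₀·R = 4 × 4/3 ≈ 5.333 μg/mL.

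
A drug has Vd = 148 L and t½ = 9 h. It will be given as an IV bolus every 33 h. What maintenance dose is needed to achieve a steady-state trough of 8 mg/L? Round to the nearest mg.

τ/t½ = 33/9 ≈ 3.6667, so f = (1/2)^(33/9) ≈ 0.078745.
Cmin,ss = (D/Vd)·f/(1−f), so D = Cmin,ss·Vd·(1−f)/f.
D = 8 × 148 × (1−f)/f ≈ 8 × 148 × 11.69922 ≈ 13851.88 mg.

13852 mg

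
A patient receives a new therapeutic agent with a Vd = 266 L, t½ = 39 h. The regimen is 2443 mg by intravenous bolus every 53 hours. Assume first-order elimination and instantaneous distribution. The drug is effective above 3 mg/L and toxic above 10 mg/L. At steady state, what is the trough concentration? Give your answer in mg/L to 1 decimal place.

k = ln2/t½ = ln2/39 ≈ 0.017773 h⁻¹; fraction remaining f = e^(−kτ) = e^(−0.017773×53) ≈ 0.3899.
At steady state, accumulation factor R = 1/(1 − e^(−kτ)) ≈ 1.6391.
Each bolus raises the concentration by D/Vd = 2443/266 ≈ 9.184 mg/L.
Cmax,ss = C₀/(1 − f) ≈ 9.184/0.6101 ≈ 15.053 mg/L.
One interval later, Cmin,ss = Cmax,ss·e^(−kτ) ≈ 15.053 × 0.3899 ≈ 5.869 mg/L.
Trough 5.9 mg/L vs MEC 3 mg/L: adequate.

5.9 mg/L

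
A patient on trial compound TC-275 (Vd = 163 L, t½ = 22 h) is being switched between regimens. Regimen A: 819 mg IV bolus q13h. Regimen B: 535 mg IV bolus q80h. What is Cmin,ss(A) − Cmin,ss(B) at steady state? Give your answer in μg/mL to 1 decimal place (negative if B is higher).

Regimen A: f = (1/2)^(13/22) ≈ 0.6639; Cmin,ss = (819/163)·f/(1−f) ≈ 9.925 μg/mL.
Regimen B: f = (1/2)^(80/22) ≈ 0.0804; Cmin,ss = (535/163)·f/(1−f) ≈ 0.287 μg/mL.
Difference ≈ 9.925 − 0.287 ≈ 9.638 μg/mL.

9.6 μg/mL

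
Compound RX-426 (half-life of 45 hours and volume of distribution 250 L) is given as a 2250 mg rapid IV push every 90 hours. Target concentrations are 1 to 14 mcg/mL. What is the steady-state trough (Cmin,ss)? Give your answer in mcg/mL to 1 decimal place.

τ = 90 h = 2 half-lives, so f = (1/2)^2 = 0.25.
Accumulation ratio R = 1/(1 − f) = 1/0.75 = 4/3.
Single-dose peak C₀ = D/Vd = 2250/250 = 9 mcg/mL.
Steady-state peak Cmax,ss = C₀·R = 9 × 4/3 ≈ 12.000 mcg/mL.
Steady-state trough Cmin,ss = Cmax,ss·f ≈ 12.000 × 0.25 ≈ 3.000 mcg/mL.
Trough 3.0 mcg/mL vs MEC 1 mcg/mL: adequate.

3.0 mcg/mL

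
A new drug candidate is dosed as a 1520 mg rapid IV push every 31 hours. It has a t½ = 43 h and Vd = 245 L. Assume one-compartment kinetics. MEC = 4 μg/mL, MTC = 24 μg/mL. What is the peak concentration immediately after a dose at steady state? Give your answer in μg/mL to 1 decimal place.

15.8 μg/mL

Over one 31-h interval, 31/43 ≈ 0.72093 half-lives elapse, leaving f ≈ 0.6067 of each dose.
At steady state, accumulation factor R = 1/(1 − e^(−kτ)) ≈ 2.5426.
Single-dose peak C₀ = D/Vd = 1520/245 ≈ 6.204 μg/mL.
Cmax,ss = C₀/(1 − f) ≈ 6.204/0.3933 ≈ 15.774 μg/mL.
Peak 15.8 μg/mL vs MTC 24 μg/mL: below toxic threshold.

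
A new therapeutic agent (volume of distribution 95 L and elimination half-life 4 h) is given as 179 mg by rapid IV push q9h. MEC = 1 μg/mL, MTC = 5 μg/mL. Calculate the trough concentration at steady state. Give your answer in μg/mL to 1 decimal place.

k = ln2/t½ = ln2/4 ≈ 0.173287 h⁻¹; fraction remaining f = e^(−kτ) = e^(−0.173287×9) ≈ 0.2102.
Single-dose peak C₀ = D/Vd = 179/95 ≈ 1.884 μg/mL.
Steady-state trough Cmin,ss = C₀·f/(1−f) ≈ 1.884 × 0.2102/0.7898 ≈ 0.501 μg/mL.
Trough 0.5 μg/mL vs MEC 1 μg/mL: subtherapeutic.

0.5 μg/mL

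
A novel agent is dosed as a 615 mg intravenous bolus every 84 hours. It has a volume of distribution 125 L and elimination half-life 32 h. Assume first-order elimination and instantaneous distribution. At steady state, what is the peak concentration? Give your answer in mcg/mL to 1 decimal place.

τ/t½ = 84/32 ≈ 2.625, so fraction remaining f = (1/2)^(84/32) ≈ 0.1621.
Accumulation ratio R = 1/(1 − f) ≈ 1/0.8379 ≈ 1.1935.
Each bolus raises the concentration by D/Vd = 615/125 ≈ 4.920 mcg/mL.
Steady-state peak Cmax,ss = C₀·R ≈ 4.920 × 1.1935 ≈ 5.872 mcg/mL.

5.9 mcg/mL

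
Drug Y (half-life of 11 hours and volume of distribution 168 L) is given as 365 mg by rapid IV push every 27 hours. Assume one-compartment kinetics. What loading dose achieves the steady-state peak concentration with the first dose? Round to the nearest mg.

f = (1/2)^(27/11) ≈ 0.182435; accumulation ratio R = 1/(1−f) ≈ 1.22314.
Loading dose to hit Cmax,ss on first dose: D_load = D_maint·R ≈ 365 × 1.22314 ≈ 446.45 mg.

446 mg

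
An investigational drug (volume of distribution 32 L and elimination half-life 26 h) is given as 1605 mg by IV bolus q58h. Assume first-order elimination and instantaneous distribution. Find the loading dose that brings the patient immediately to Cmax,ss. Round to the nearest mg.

2040 mg

f = (1/2)^(58/26) ≈ 0.213045; accumulation ratio R = 1/(1−f) ≈ 1.27072.
Loading dose to hit Cmax,ss on first dose: D_load = D_maint·R ≈ 1605 × 1.27072 ≈ 2039.51 mg.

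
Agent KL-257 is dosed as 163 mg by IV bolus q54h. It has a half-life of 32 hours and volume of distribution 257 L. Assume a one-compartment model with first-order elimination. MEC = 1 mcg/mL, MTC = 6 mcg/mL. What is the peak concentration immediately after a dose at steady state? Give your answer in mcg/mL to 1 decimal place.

0.9 mcg/mL

k = ln2/t½ = ln2/32 ≈ 0.021661 h⁻¹; fraction remaining f = e^(−kτ) = e^(−0.021661×54) ≈ 0.3105.
At steady state, accumulation factor R = 1/(1 − e^(−kτ)) ≈ 1.4503.
Single-dose peak C₀ = D/Vd = 163/257 ≈ 0.634 mcg/mL.
Steady-state peak Cmax,ss = C₀·R ≈ 0.634 × 1.4503 ≈ 0.919 mcg/mL.
Peak 0.9 mcg/mL vs MTC 6 mcg/mL: below toxic threshold.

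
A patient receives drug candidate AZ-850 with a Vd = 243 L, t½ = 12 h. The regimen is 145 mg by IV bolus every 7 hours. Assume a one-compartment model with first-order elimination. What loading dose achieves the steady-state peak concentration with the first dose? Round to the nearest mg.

436 mg

f = (1/2)^(7/12) ≈ 0.667420; accumulation ratio R = 1/(1−f) ≈ 3.00680.
Loading dose to hit Cmax,ss on first dose: D_load = D_maint·R ≈ 145 × 3.00680 ≈ 435.99 mg.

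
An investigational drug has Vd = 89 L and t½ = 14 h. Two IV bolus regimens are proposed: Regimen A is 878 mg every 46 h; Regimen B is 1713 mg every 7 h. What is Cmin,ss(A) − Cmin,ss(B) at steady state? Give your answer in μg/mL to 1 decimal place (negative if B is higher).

Regimen A: f = (1/2)^(46/14) ≈ 0.1025; Cmin,ss = (878/89)·f/(1−f) ≈ 1.127 μg/mL.
Regimen B: f = (1/2)^(7/14) ≈ 0.7071; Cmin,ss = (1713/89)·f/(1−f) ≈ 46.465 μg/mL.
Difference ≈ 1.127 − 46.465 ≈ -45.338 μg/mL.

-45.3 μg/mL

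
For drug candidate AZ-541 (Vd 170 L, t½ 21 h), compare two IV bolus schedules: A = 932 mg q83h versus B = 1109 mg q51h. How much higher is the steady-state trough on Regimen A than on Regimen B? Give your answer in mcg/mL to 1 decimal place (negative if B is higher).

-1.1 mcg/mL

Regimen A: f = (1/2)^(83/21) ≈ 0.0646; Cmin,ss = (932/170)·f/(1−f) ≈ 0.379 mcg/mL.
Regimen B: f = (1/2)^(51/21) ≈ 0.1857; Cmin,ss = (1109/170)·f/(1−f) ≈ 1.488 mcg/mL.
Difference ≈ 0.379 − 1.488 ≈ -1.109 mcg/mL.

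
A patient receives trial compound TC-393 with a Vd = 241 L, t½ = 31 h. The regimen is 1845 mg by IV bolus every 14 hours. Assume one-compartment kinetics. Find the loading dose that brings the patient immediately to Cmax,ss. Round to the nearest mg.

6864 mg

f = (1/2)^(14/31) ≈ 0.731225; accumulation ratio R = 1/(1−f) ≈ 3.72058.
Loading dose to hit Cmax,ss on first dose: D_load = D_maint·R ≈ 1845 × 3.72058 ≈ 6864.47 mg.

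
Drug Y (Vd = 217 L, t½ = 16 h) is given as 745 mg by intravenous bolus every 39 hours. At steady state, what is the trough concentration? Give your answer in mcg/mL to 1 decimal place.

τ/t½ = 39/16 ≈ 2.4375, so fraction remaining f = (1/2)^(39/16) ≈ 0.1846.
At steady state, accumulation factor R = 1/(1 − e^(−kτ)) ≈ 1.2264.
Each bolus raises the concentration by D/Vd = 745/217 ≈ 3.433 mcg/mL.
Steady-state peak Cmax,ss = C₀·R ≈ 3.433 × 1.2264 ≈ 4.210 mcg/mL.
Steady-state trough Cmin,ss = Cmax,ss·f ≈ 4.210 × 0.1846 ≈ 0.777 mcg/mL.

0.8 mcg/mL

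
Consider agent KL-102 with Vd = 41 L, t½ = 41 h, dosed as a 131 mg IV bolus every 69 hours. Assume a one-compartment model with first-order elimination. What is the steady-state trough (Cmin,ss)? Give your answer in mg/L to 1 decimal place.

1.4 mg/L

τ/t½ = 69/41 ≈ 1.6829, so fraction remaining f = (1/2)^(69/41) ≈ 0.3115.
Single-dose peak C₀ = D/Vd = 131/41 ≈ 3.195 mg/L.
Steady-state trough Cmin,ss = C₀·f/(1−f) ≈ 3.195 × 0.3115/0.6885 ≈ 1.446 mg/L.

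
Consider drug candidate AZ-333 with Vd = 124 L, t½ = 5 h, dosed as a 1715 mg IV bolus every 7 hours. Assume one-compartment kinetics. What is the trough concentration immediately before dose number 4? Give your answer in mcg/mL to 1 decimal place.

8.0 mcg/mL

f = (1/2)^(τ/t½) = (1/2)^(7/5) ≈ 0.3789.
C₀ = D/Vd = 1715/124 ≈ 13.831 mcg/mL.
Before the 4th dose, 3 doses have been given. Superposition: Cmin = C₀·(f + f² + … + f^3).
≈ 13.831 × (0.3789 + 0.1436 + 0.0544) ≈ 13.831 × 0.5769 ≈ 7.979 mcg/mL.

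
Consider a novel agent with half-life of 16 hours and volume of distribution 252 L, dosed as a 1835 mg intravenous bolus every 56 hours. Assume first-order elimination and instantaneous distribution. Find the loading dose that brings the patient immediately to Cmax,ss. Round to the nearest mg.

f = (1/2)^(56/16) ≈ 0.088388; accumulation ratio R = 1/(1−f) ≈ 1.09696.
Loading dose to hit Cmax,ss on first dose: D_load = D_maint·R ≈ 1835 × 1.09696 ≈ 2012.92 mg.

2013 mg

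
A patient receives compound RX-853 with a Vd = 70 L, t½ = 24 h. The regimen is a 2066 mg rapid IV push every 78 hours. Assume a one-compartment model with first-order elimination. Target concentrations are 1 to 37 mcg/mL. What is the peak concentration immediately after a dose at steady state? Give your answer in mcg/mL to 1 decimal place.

Over one 78-h interval, 78/24 ≈ 3.25 half-lives elapse, leaving f ≈ 0.1051 of each dose.
At steady state, accumulation factor R = 1/(1 − e^(−kτ)) ≈ 1.1174.
Each bolus raises the concentration by D/Vd = 2066/70 ≈ 29.514 mcg/mL.
Steady-state peak Cmax,ss = C₀·R ≈ 29.514 × 1.1174 ≈ 32.979 mcg/mL.
Peak 33.0 mcg/mL vs MTC 37 mcg/mL: below toxic threshold.

33.0 mcg/mL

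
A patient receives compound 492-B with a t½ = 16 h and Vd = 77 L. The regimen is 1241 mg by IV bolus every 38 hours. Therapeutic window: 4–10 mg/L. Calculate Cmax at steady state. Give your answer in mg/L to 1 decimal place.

τ/t½ = 38/16 ≈ 2.375, so fraction remaining f = (1/2)^(38/16) ≈ 0.1928.
At steady state, accumulation factor R = 1/(1 − e^(−kτ)) ≈ 1.2389.
Each bolus raises the concentration by D/Vd = 1241/77 ≈ 16.117 mg/L.
Cmax,ss = C₀/(1 − f) ≈ 16.117/0.8072 ≈ 19.967 mg/L.
Peak 20.0 mg/L vs MTC 10 mg/L: exceeds toxic threshold.

20.0 mg/L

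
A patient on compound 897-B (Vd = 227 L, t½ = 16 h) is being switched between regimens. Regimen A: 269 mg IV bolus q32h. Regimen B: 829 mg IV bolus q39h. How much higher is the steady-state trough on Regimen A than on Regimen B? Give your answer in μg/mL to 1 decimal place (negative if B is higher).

-0.4 μg/mL

Regimen A: f = (1/2)^(32/16) ≈ 0.2500; Cmin,ss = (269/227)·f/(1−f) ≈ 0.395 μg/mL.
Regimen B: f = (1/2)^(39/16) ≈ 0.1846; Cmin,ss = (829/227)·f/(1−f) ≈ 0.827 μg/mL.
Difference ≈ 0.395 − 0.827 ≈ -0.432 μg/mL.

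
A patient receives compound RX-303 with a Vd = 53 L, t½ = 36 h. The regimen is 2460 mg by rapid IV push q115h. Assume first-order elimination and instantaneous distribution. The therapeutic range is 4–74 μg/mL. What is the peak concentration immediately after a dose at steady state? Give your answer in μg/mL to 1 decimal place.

52.1 μg/mL

τ/t½ = 115/36 ≈ 3.1944, so fraction remaining f = (1/2)^(115/36) ≈ 0.1092.
At steady state, accumulation factor R = 1/(1 − e^(−kτ)) ≈ 1.1226.
Single-dose peak C₀ = D/Vd = 2460/53 ≈ 46.415 μg/mL.
Steady-state peak Cmax,ss = C₀·R ≈ 46.415 × 1.1226 ≈ 52.105 μg/mL.
Peak 52.1 μg/mL vs MTC 74 μg/mL: below toxic threshold.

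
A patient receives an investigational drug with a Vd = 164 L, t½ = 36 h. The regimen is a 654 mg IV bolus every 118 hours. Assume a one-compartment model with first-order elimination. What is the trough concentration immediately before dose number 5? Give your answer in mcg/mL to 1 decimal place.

0.5 mcg/mL

f = (1/2)^(τ/t½) = (1/2)^(118/36) ≈ 0.1031.
C₀ = D/Vd = 654/164 ≈ 3.988 mcg/mL.
Before the 5th dose, 4 doses have been given. Superposition: Cmin = C₀·(f + f² + … + f^4).
≈ 3.988 × (0.1031 + 0.0106 + 0.0011 + 0.0001) ≈ 3.988 × 0.1149 ≈ 0.458 mcg/mL.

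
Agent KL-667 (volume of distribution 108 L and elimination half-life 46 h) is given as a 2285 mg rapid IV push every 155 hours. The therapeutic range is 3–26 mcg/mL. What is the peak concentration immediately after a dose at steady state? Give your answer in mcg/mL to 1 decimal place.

k = ln2/t½ = ln2/46 ≈ 0.015068 h⁻¹; fraction remaining f = e^(−kτ) = e^(−0.015068×155) ≈ 0.0968.
Accumulation ratio R = 1/(1 − f) ≈ 1/0.9032 ≈ 1.1072.
Single-dose peak C₀ = D/Vd = 2285/108 ≈ 21.157 mcg/mL.
Steady-state peak Cmax,ss = C₀·R ≈ 21.157 × 1.1072 ≈ 23.425 mcg/mL.
Peak 23.4 mcg/mL vs MTC 26 mcg/mL: below toxic threshold.

23.4 mcg/mL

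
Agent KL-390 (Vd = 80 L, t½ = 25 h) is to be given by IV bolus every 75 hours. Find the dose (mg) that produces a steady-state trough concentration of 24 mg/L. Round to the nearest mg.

13440 mg

τ/t½ = 75/25 ≈ 3, so f = (1/2)^(75/25) ≈ 0.125000.
Cmin,ss = (D/Vd)·f/(1−f), so D = Cmin,ss·Vd·(1−f)/f.
D = 24 × 80 × (1−f)/f ≈ 24 × 80 × 7.00000 ≈ 13440.00 mg.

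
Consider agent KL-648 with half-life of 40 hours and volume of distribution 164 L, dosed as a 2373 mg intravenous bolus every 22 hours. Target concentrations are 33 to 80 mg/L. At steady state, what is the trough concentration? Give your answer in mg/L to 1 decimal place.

31.2 mg/L

τ/t½ = 22/40 ≈ 0.55, so fraction remaining f = (1/2)^(22/40) ≈ 0.6830.
At steady state, accumulation factor R = 1/(1 − e^(−kτ)) ≈ 3.1546.
Each bolus raises the concentration by D/Vd = 2373/164 ≈ 14.470 mg/L.
Steady-state peak Cmax,ss = C₀·R ≈ 14.470 × 3.1546 ≈ 45.647 mg/L.
Steady-state trough Cmin,ss = Cmax,ss·f ≈ 45.647 × 0.6830 ≈ 31.177 mg/L.
Trough 31.2 mg/L vs MEC 33 mg/L: subtherapeutic.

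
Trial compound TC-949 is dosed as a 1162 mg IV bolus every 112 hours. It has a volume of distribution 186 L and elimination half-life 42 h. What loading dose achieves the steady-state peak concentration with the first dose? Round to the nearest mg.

f = (1/2)^(112/42) ≈ 0.157490; accumulation ratio R = 1/(1−f) ≈ 1.18693.
Loading dose to hit Cmax,ss on first dose: D_load = D_maint·R ≈ 1162 × 1.18693 ≈ 1379.21 mg.

1379 mg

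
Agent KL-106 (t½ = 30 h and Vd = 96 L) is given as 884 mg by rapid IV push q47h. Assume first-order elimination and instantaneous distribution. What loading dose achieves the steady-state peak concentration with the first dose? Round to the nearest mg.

f = (1/2)^(47/30) ≈ 0.337587; accumulation ratio R = 1/(1−f) ≈ 1.50963.
Loading dose to hit Cmax,ss on first dose: D_load = D_maint·R ≈ 884 × 1.50963 ≈ 1334.51 mg.

1335 mg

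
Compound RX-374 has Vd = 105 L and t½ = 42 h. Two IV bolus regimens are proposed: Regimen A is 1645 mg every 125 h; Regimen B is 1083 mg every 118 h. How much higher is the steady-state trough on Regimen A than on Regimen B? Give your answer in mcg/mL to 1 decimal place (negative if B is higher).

Regimen A: f = (1/2)^(125/42) ≈ 0.1271; Cmin,ss = (1645/105)·f/(1−f) ≈ 2.281 mcg/mL.
Regimen B: f = (1/2)^(118/42) ≈ 0.1426; Cmin,ss = (1083/105)·f/(1−f) ≈ 1.715 mcg/mL.
Difference ≈ 2.281 − 1.715 ≈ 0.566 mcg/mL.

0.6 mcg/mL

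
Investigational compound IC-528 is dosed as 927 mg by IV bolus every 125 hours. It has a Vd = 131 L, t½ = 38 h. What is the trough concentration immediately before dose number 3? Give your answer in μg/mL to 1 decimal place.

0.8 μg/mL

f = (1/2)^(τ/t½) = (1/2)^(125/38) ≈ 0.1023.
C₀ = D/Vd = 927/131 ≈ 7.076 μg/mL.
Before the 3rd dose, 2 doses have been given. Superposition: Cmin = C₀·(f + f²).
≈ 7.076 × (0.1023 + 0.0105) ≈ 7.076 × 0.1128 ≈ 0.798 μg/mL.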